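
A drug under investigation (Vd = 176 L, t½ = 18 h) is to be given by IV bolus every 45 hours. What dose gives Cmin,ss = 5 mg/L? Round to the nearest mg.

4098 mg

τ/t½ = 45/18 ≈ 2.5, so f = (1/2)^(45/18) ≈ 0.176777.
Cmin,ss = (D/Vd)·f/(1−f), so D = Cmin,ss·Vd·(1−f)/f.
D = 5 × 176 × (1−f)/f ≈ 5 × 176 × 4.65684 ≈ 4098.02 mg.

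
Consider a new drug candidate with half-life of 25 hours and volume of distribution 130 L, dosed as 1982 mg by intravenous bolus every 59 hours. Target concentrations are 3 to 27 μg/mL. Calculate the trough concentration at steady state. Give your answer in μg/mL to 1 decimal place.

Over one 59-h interval, 59/25 ≈ 2.36 half-lives elapse, leaving f ≈ 0.1948 of each dose.
Accumulation ratio R = 1/(1 − f) ≈ 1/0.8052 ≈ 1.2419.
Single-dose peak C₀ = D/Vd = 1982/130 ≈ 15.246 μg/mL.
Cmax,ss = C₀/(1 − f) ≈ 15.246/0.8052 ≈ 18.934 μg/mL.
Steady-state trough Cmin,ss = Cmax,ss·f ≈ 18.934 × 0.1948 ≈ 3.688 μg/mL.
Trough 3.7 μg/mL vs MEC 3 μg/mL: adequate.

3.7 μg/mL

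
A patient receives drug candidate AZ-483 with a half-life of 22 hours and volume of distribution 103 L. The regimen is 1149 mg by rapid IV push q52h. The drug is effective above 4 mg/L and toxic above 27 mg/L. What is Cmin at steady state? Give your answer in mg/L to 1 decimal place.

2.7 mg/L

τ/t½ = 52/22 ≈ 2.3636, so fraction remaining f = (1/2)^(52/22) ≈ 0.1943.
Accumulation ratio R = 1/(1 − f) ≈ 1/0.8057 ≈ 1.2412.
Each bolus raises the concentration by D/Vd = 1149/103 ≈ 11.155 mg/L.
Cmax,ss = C₀/(1 − f) ≈ 11.155/0.8057 ≈ 13.845 mg/L.
One interval later, Cmin,ss = Cmax,ss·e^(−kτ) ≈ 13.845 × 0.1943 ≈ 2.690 mg/L.
Trough 2.7 mg/L vs MEC 4 mg/L: subtherapeutic.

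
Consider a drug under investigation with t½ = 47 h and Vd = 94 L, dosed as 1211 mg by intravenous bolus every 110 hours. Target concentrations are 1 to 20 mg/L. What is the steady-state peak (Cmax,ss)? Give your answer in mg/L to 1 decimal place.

Over one 110-h interval, 110/47 ≈ 2.3404 half-lives elapse, leaving f ≈ 0.1975 of each dose.
At steady state, accumulation factor R = 1/(1 − e^(−kτ)) ≈ 1.2461.
Single-dose peak C₀ = D/Vd = 1211/94 ≈ 12.883 mg/L.
Steady-state peak Cmax,ss = C₀·R ≈ 12.883 × 1.2461 ≈ 16.054 mg/L.
Peak 16.1 mg/L vs MTC 20 mg/L: below toxic threshold.

16.1 mg/L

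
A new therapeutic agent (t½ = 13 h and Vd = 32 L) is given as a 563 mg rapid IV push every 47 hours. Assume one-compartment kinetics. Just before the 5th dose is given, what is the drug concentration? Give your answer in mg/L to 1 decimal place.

1.6 mg/L

f = (1/2)^(τ/t½) = (1/2)^(47/13) ≈ 0.0816.
C₀ = D/Vd = 563/32 ≈ 17.594 mg/L.
Before the 5th dose, 4 doses have been given. Superposition: Cmin = C₀·(f + f² + … + f^4).
≈ 17.594 × (0.0816 + 0.0067 + 0.0005 + 0.0000) ≈ 17.594 × 0.0888 ≈ 1.562 mg/L.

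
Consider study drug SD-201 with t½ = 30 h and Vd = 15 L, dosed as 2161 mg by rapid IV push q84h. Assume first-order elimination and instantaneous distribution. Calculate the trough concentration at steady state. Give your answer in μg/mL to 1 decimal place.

τ/t½ = 84/30 ≈ 2.8, so fraction remaining f = (1/2)^(84/30) ≈ 0.1436.
Single-dose peak C₀ = D/Vd = 2161/15 ≈ 144.067 μg/mL.
Steady-state trough Cmin,ss = C₀·f/(1−f) ≈ 144.067 × 0.1436/0.8564 ≈ 24.157 μg/mL.

24.2 μg/mL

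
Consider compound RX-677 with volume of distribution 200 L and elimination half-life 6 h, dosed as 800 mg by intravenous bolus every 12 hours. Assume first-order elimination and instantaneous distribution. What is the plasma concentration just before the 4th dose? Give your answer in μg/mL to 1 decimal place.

f = (1/2)^(τ/t½) = (1/2)^(12/6) ≈ 0.2500.
C₀ = D/Vd = 800/200 ≈ 4.000 μg/mL.
Before the 4th dose, 3 doses have been given. Superposition: Cmin = C₀·(f + f² + … + f^3).
≈ 4.000 × (0.2500 + 0.0625 + 0.0156) ≈ 4.000 × 0.3281 ≈ 1.312 μg/mL.

1.3 μg/mL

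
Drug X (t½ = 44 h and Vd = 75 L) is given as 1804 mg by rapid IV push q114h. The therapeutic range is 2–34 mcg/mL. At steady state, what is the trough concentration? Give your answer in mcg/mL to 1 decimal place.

τ/t½ = 114/44 ≈ 2.5909, so fraction remaining f = (1/2)^(114/44) ≈ 0.1660.
Accumulation ratio R = 1/(1 − f) ≈ 1/0.8340 ≈ 1.1990.
Each bolus raises the concentration by D/Vd = 1804/75 ≈ 24.053 mcg/mL.
Steady-state peak Cmax,ss = C₀·R ≈ 24.053 × 1.1990 ≈ 28.840 mcg/mL.
Steady-state trough Cmin,ss = Cmax,ss·f ≈ 28.840 × 0.1660 ≈ 4.787 mcg/mL.
Trough 4.8 mcg/mL vs MEC 2 mcg/mL: adequate.

4.8 mcg/mL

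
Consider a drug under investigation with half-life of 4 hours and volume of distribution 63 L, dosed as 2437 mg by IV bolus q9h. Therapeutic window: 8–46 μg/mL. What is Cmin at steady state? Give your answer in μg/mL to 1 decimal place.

k = ln2/t½ = ln2/4 ≈ 0.173287 h⁻¹; fraction remaining f = e^(−kτ) = e^(−0.173287×9) ≈ 0.2102.
At steady state, accumulation factor R = 1/(1 − e^(−kτ)) ≈ 1.2661.
Each bolus raises the concentration by D/Vd = 2437/63 ≈ 38.683 μg/mL.
Steady-state peak Cmax,ss = C₀·R ≈ 38.683 × 1.2661 ≈ 48.977 μg/mL.
One interval later, Cmin,ss = Cmax,ss·e^(−kτ) ≈ 48.977 × 0.2102 ≈ 10.295 μg/mL.
Trough 10.3 μg/mL vs MEC 8 μg/mL: adequate.

10.3 μg/mL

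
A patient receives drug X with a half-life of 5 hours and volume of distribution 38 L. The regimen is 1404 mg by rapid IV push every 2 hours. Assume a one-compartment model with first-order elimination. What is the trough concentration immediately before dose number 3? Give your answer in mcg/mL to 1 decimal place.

49.2 mcg/mL

f = (1/2)^(τ/t½) = (1/2)^(2/5) ≈ 0.7579.
C₀ = D/Vd = 1404/38 ≈ 36.947 mcg/mL.
Before the 3rd dose, 2 doses have been given. Superposition: Cmin = C₀·(f + f²).
≈ 36.947 × (0.7579 + 0.5744) ≈ 36.947 × 1.3323 ≈ 49.224 mcg/mL.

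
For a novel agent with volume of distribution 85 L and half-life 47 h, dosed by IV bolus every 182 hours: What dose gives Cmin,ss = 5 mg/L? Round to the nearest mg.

5799 mg

τ/t½ = 182/47 ≈ 3.8723, so f = (1/2)^(182/47) ≈ 0.068282.
Cmin,ss = (D/Vd)·f/(1−f), so D = Cmin,ss·Vd·(1−f)/f.
D = 5 × 85 × (1−f)/f ≈ 5 × 85 × 13.64515 ≈ 5799.19 mg.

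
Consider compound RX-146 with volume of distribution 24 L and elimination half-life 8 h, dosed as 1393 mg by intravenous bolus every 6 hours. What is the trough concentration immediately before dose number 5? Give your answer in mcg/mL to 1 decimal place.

f = (1/2)^(τ/t½) = (1/2)^(6/8) ≈ 0.5946.
C₀ = D/Vd = 1393/24 ≈ 58.042 mcg/mL.
Before the 5th dose, 4 doses have been given. Superposition: Cmin = C₀·(f + f² + … + f^4).
≈ 58.042 × (0.5946 + 0.3535 + 0.2102 + 0.1250) ≈ 58.042 × 1.2833 ≈ 74.485 mcg/mL.

74.5 mcg/mL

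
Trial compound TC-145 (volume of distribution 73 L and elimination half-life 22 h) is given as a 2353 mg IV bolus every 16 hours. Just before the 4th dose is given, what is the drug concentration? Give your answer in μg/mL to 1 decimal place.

38.3 μg/mL

f = (1/2)^(τ/t½) = (1/2)^(16/22) ≈ 0.6040.
C₀ = D/Vd = 2353/73 ≈ 32.233 μg/mL.
Before the 4th dose, 3 doses have been given. Superposition: Cmin = C₀·(f + f² + … + f^3).
≈ 32.233 × (0.6040 + 0.3648 + 0.2203) ≈ 32.233 × 1.1891 ≈ 38.328 μg/mL.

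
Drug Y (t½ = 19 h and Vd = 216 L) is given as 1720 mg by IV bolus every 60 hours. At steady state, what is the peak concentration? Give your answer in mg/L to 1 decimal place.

9.0 mg/L

τ/t½ = 60/19 ≈ 3.1579, so fraction remaining f = (1/2)^(60/19) ≈ 0.1120.
Accumulation ratio R = 1/(1 − f) ≈ 1/0.8880 ≈ 1.1261.
Single-dose peak C₀ = D/Vd = 1720/216 ≈ 7.963 mg/L.
Steady-state peak Cmax,ss = C₀·R ≈ 7.963 × 1.1261 ≈ 8.967 mg/L.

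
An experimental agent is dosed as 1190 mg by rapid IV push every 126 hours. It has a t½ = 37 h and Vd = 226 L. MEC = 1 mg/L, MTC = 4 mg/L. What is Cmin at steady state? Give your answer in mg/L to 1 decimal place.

τ/t½ = 126/37 ≈ 3.4054, so fraction remaining f = (1/2)^(126/37) ≈ 0.0944.
At steady state, accumulation factor R = 1/(1 − e^(−kτ)) ≈ 1.1042.
Each bolus raises the concentration by D/Vd = 1190/226 ≈ 5.265 mg/L.
Steady-state peak Cmax,ss = C₀·R ≈ 5.265 × 1.1042 ≈ 5.814 mg/L.
Steady-state trough Cmin,ss = Cmax,ss·f ≈ 5.814 × 0.0944 ≈ 0.549 mg/L.
Trough 0.5 mg/L vs MEC 1 mg/L: subtherapeutic.

0.5 mg/L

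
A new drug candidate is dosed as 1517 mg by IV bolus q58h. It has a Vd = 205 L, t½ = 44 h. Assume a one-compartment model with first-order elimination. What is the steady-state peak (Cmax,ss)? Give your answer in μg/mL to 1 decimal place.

12.4 μg/mL

k = ln2/t½ = ln2/44 ≈ 0.015753 h⁻¹; fraction remaining f = e^(−kτ) = e^(−0.015753×58) ≈ 0.4010.
At steady state, accumulation factor R = 1/(1 − e^(−kτ)) ≈ 1.6694.
Single-dose peak C₀ = D/Vd = 1517/205 ≈ 7.400 μg/mL.
Steady-state peak Cmax,ss = C₀·R ≈ 7.400 × 1.6694 ≈ 12.354 μg/mL.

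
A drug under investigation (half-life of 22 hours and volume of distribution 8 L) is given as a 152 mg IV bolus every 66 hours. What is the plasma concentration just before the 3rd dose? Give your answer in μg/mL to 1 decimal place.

2.7 μg/mL

f = (1/2)^(τ/t½) = (1/2)^(66/22) ≈ 0.1250.
C₀ = D/Vd = 152/8 ≈ 19.000 μg/mL.
Before the 3rd dose, 2 doses have been given. Superposition: Cmin = C₀·(f + f²).
≈ 19.000 × (0.1250 + 0.0156) ≈ 19.000 × 0.1406 ≈ 2.671 μg/mL.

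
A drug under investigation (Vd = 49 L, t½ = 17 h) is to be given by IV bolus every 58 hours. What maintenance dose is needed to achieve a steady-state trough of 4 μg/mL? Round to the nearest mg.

τ/t½ = 58/17 ≈ 3.4118, so f = (1/2)^(58/17) ≈ 0.093963.
Cmin,ss = (D/Vd)·f/(1−f), so D = Cmin,ss·Vd·(1−f)/f.
D = 4 × 49 × (1−f)/f ≈ 4 × 49 × 9.64249 ≈ 1889.93 mg.

1890 mg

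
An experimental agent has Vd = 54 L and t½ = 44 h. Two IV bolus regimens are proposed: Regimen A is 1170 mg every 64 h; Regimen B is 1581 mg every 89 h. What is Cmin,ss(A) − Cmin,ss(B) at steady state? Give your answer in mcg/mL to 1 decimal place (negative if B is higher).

2.9 mcg/mL

Regimen A: f = (1/2)^(64/44) ≈ 0.3649; Cmin,ss = (1170/54)·f/(1−f) ≈ 12.449 mcg/mL.
Regimen B: f = (1/2)^(89/44) ≈ 0.2461; Cmin,ss = (1581/54)·f/(1−f) ≈ 9.557 mcg/mL.
Difference ≈ 12.449 − 9.557 ≈ 2.892 mcg/mL.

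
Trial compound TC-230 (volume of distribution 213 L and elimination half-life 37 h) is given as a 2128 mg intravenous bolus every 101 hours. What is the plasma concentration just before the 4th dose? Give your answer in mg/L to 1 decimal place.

1.8 mg/L

f = (1/2)^(τ/t½) = (1/2)^(101/37) ≈ 0.1508.
C₀ = D/Vd = 2128/213 ≈ 9.991 mg/L.
Before the 4th dose, 3 doses have been given. Superposition: Cmin = C₀·(f + f² + … + f^3).
≈ 9.991 × (0.1508 + 0.0227 + 0.0034) ≈ 9.991 × 0.1769 ≈ 1.767 mg/L.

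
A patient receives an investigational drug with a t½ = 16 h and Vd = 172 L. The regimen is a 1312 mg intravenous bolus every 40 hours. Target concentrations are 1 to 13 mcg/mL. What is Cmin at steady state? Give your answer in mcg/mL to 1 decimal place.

1.6 mcg/mL

Over one 40-h interval, 40/16 ≈ 2.5 half-lives elapse, leaving f ≈ 0.1768 of each dose.
Each bolus raises the concentration by D/Vd = 1312/172 ≈ 7.628 mcg/mL.
Steady-state trough Cmin,ss = C₀·f/(1−f) ≈ 7.628 × 0.1768/0.8232 ≈ 1.638 mcg/mL.
Trough 1.6 mcg/mL vs MEC 1 mcg/mL: adequate.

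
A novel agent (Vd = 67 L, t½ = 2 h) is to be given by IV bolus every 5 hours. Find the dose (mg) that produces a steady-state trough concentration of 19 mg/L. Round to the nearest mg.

τ/t½ = 5/2 ≈ 2.5, so f = (1/2)^(5/2) ≈ 0.176777.
Cmin,ss = (D/Vd)·f/(1−f), so D = Cmin,ss·Vd·(1−f)/f.
D = 19 × 67 × (1−f)/f ≈ 19 × 67 × 4.65684 ≈ 5928.16 mg.

5928 mg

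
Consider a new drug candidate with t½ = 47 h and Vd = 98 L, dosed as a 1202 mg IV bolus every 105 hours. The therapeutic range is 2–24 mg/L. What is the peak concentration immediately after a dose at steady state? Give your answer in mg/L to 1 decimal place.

15.6 mg/L

Over one 105-h interval, 105/47 ≈ 2.234 half-lives elapse, leaving f ≈ 0.2126 of each dose.
At steady state, accumulation factor R = 1/(1 − e^(−kτ)) ≈ 1.2700.
Single-dose peak C₀ = D/Vd = 1202/98 ≈ 12.265 mg/L.
Steady-state peak Cmax,ss = C₀·R ≈ 12.265 × 1.2700 ≈ 15.577 mg/L.
Peak 15.6 mg/L vs MTC 24 mg/L: below toxic threshold.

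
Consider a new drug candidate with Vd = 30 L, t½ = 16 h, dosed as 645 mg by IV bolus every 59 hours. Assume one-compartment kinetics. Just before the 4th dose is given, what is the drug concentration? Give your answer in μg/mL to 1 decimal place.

f = (1/2)^(τ/t½) = (1/2)^(59/16) ≈ 0.0776.
C₀ = D/Vd = 645/30 ≈ 21.500 μg/mL.
Before the 4th dose, 3 doses have been given. Superposition: Cmin = C₀·(f + f² + … + f^3).
≈ 21.500 × (0.0776 + 0.0060 + 0.0005) ≈ 21.500 × 0.0841 ≈ 1.808 μg/mL.

1.8 μg/mL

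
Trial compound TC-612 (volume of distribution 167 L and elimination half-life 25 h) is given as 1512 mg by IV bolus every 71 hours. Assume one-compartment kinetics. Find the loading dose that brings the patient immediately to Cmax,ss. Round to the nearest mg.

1757 mg

f = (1/2)^(71/25) ≈ 0.139661; accumulation ratio R = 1/(1−f) ≈ 1.16233.
Loading dose to hit Cmax,ss on first dose: D_load = D_maint·R ≈ 1512 × 1.16233 ≈ 1757.44 mg.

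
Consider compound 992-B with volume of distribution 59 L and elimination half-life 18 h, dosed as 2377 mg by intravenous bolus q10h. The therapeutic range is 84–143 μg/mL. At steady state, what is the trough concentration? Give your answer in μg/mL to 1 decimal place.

85.8 μg/mL

Over one 10-h interval, 10/18 ≈ 0.55556 half-lives elapse, leaving f ≈ 0.6804 of each dose.
Accumulation ratio R = 1/(1 − f) ≈ 1/0.3196 ≈ 3.1289.
Single-dose peak C₀ = D/Vd = 2377/59 ≈ 40.288 μg/mL.
Steady-state peak Cmax,ss = C₀·R ≈ 40.288 × 3.1289 ≈ 126.057 μg/mL.
One interval later, Cmin,ss = Cmax,ss·e^(−kτ) ≈ 126.057 × 0.6804 ≈ 85.769 μg/mL.
Trough 85.8 μg/mL vs MEC 84 μg/mL: adequate.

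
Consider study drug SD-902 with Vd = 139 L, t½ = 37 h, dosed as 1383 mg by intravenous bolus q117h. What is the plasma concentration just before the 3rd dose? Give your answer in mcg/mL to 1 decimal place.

1.2 mcg/mL

f = (1/2)^(τ/t½) = (1/2)^(117/37) ≈ 0.1117.
C₀ = D/Vd = 1383/139 ≈ 9.950 mcg/mL.
Before the 3rd dose, 2 doses have been given. Superposition: Cmin = C₀·(f + f²).
≈ 9.950 × (0.1117 + 0.0125) ≈ 9.950 × 0.1242 ≈ 1.236 mcg/mL.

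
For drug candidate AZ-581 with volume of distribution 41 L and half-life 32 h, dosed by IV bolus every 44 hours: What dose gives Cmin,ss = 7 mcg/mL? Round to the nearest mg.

457 mg

τ/t½ = 44/32 ≈ 1.375, so f = (1/2)^(44/32) ≈ 0.385553.
Cmin,ss = (D/Vd)·f/(1−f), so D = Cmin,ss·Vd·(1−f)/f.
D = 7 × 41 × (1−f)/f ≈ 7 × 41 × 1.59368 ≈ 457.39 mg.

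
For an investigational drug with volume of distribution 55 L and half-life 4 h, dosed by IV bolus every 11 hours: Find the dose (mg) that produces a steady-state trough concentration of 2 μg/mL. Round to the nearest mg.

630 mg

τ/t½ = 11/4 ≈ 2.75, so f = (1/2)^(11/4) ≈ 0.148651.
Cmin,ss = (D/Vd)·f/(1−f), so D = Cmin,ss·Vd·(1−f)/f.
D = 2 × 55 × (1−f)/f ≈ 2 × 55 × 5.72717 ≈ 629.99 mg.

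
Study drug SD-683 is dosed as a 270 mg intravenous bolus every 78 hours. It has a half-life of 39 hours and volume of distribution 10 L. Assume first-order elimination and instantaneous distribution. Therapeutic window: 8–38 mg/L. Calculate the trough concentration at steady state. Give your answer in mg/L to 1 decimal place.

9.0 mg/L

τ = 78 h = 2 half-lives, so f = (1/2)^2 = 0.25.
At steady state, R = 1/(1 − 0.25) = 4/3.
Single-dose peak C₀ = D/Vd = 270/10 = 27 mg/L.
Steady-state peak Cmax,ss = C₀·R = 27 × 4/3 ≈ 36.000 mg/L.
Steady-state trough Cmin,ss = Cmax,ss·f ≈ 36.000 × 0.25 ≈ 9.000 mg/L.
Trough 9.0 mg/L vs MEC 8 mg/L: adequate.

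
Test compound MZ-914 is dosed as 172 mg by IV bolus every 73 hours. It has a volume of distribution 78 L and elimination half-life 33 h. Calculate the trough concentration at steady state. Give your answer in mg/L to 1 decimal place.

τ/t½ = 73/33 ≈ 2.2121, so fraction remaining f = (1/2)^(73/33) ≈ 0.2158.
At steady state, accumulation factor R = 1/(1 − e^(−kτ)) ≈ 1.2752.
Each bolus raises the concentration by D/Vd = 172/78 ≈ 2.205 mg/L.
Steady-state peak Cmax,ss = C₀·R ≈ 2.205 × 1.2752 ≈ 2.812 mg/L.
Steady-state trough Cmin,ss = Cmax,ss·f ≈ 2.812 × 0.2158 ≈ 0.607 mg/L.

0.6 mg/L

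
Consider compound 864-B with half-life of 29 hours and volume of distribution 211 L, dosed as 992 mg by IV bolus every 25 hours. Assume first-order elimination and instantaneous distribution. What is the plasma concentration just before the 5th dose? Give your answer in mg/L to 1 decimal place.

f = (1/2)^(τ/t½) = (1/2)^(25/29) ≈ 0.5502.
C₀ = D/Vd = 992/211 ≈ 4.701 mg/L.
Before the 5th dose, 4 doses have been given. Superposition: Cmin = C₀·(f + f² + … + f^4).
≈ 4.701 × (0.5502 + 0.3027 + 0.1666 + 0.0916) ≈ 4.701 × 1.1111 ≈ 5.223 mg/L.

5.2 mg/L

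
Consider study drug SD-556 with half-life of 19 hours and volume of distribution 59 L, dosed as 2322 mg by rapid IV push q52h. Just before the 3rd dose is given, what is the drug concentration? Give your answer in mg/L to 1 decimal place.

f = (1/2)^(τ/t½) = (1/2)^(52/19) ≈ 0.1500.
C₀ = D/Vd = 2322/59 ≈ 39.356 mg/L.
Before the 3rd dose, 2 doses have been given. Superposition: Cmin = C₀·(f + f²).
≈ 39.356 × (0.1500 + 0.0225) ≈ 39.356 × 0.1725 ≈ 6.789 mg/L.

6.8 mg/L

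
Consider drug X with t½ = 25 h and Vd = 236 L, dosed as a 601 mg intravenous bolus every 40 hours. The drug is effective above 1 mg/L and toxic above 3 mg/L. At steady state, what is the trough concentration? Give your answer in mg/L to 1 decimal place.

1.3 mg/L

τ/t½ = 40/25 ≈ 1.6, so fraction remaining f = (1/2)^(40/25) ≈ 0.3299.
Accumulation ratio R = 1/(1 − f) ≈ 1/0.6701 ≈ 1.4923.
Each bolus raises the concentration by D/Vd = 601/236 ≈ 2.547 mg/L.
Steady-state peak Cmax,ss = C₀·R ≈ 2.547 × 1.4923 ≈ 3.801 mg/L.
Steady-state trough Cmin,ss = Cmax,ss·f ≈ 3.801 × 0.3299 ≈ 1.254 mg/L.
Trough 1.3 mg/L vs MEC 1 mg/L: adequate.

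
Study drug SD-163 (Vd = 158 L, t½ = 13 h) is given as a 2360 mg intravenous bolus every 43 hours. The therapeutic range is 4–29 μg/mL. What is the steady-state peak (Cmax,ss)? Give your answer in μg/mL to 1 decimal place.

τ/t½ = 43/13 ≈ 3.3077, so fraction remaining f = (1/2)^(43/13) ≈ 0.1010.
At steady state, accumulation factor R = 1/(1 − e^(−kτ)) ≈ 1.1123.
Each bolus raises the concentration by D/Vd = 2360/158 ≈ 14.937 μg/mL.
Steady-state peak Cmax,ss = C₀·R ≈ 14.937 × 1.1123 ≈ 16.614 μg/mL.
Peak 16.6 μg/mL vs MTC 29 μg/mL: below toxic threshold.

16.6 μg/mL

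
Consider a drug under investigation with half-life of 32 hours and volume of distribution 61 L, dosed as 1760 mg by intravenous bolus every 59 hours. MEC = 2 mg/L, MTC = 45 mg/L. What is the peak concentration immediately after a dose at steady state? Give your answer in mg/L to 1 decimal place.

40.0 mg/L

τ/t½ = 59/32 ≈ 1.8438, so fraction remaining f = (1/2)^(59/32) ≈ 0.2786.
Accumulation ratio R = 1/(1 − f) ≈ 1/0.7214 ≈ 1.3862.
Each bolus raises the concentration by D/Vd = 1760/61 ≈ 28.852 mg/L.
Steady-state peak Cmax,ss = C₀·R ≈ 28.852 × 1.3862 ≈ 39.995 mg/L.
Peak 40.0 mg/L vs MTC 45 mg/L: below toxic threshold.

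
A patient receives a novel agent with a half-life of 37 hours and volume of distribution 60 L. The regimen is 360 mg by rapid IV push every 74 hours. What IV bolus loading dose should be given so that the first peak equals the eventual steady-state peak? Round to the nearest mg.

480 mg

f = (1/2)^(74/37) ≈ 0.250000; accumulation ratio R = 1/(1−f) ≈ 1.33333.
Loading dose to hit Cmax,ss on first dose: D_load = D_maint·R ≈ 360 × 1.33333 ≈ 480.00 mg.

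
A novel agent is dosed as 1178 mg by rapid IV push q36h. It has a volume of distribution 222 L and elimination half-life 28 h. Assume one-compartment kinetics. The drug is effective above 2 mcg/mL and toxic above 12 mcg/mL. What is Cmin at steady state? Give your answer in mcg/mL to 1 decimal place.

τ/t½ = 36/28 ≈ 1.2857, so fraction remaining f = (1/2)^(36/28) ≈ 0.4102.
At steady state, accumulation factor R = 1/(1 − e^(−kτ)) ≈ 1.6955.
Single-dose peak C₀ = D/Vd = 1178/222 ≈ 5.306 mcg/mL.
Steady-state peak Cmax,ss = C₀·R ≈ 5.306 × 1.6955 ≈ 8.996 mcg/mL.
Steady-state trough Cmin,ss = Cmax,ss·f ≈ 8.996 × 0.4102 ≈ 3.690 mcg/mL.
Trough 3.7 mcg/mL vs MEC 2 mcg/mL: adequate.

3.7 mcg/mL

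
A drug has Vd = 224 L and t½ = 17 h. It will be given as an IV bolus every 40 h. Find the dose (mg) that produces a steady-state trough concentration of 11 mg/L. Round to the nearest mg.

τ/t½ = 40/17 ≈ 2.3529, so f = (1/2)^(40/17) ≈ 0.195747.
Cmin,ss = (D/Vd)·f/(1−f), so D = Cmin,ss·Vd·(1−f)/f.
D = 11 × 224 × (1−f)/f ≈ 11 × 224 × 4.10864 ≈ 10123.69 mg.

10124 mg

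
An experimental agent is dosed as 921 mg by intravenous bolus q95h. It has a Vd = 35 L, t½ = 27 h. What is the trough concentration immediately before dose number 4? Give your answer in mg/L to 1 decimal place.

f = (1/2)^(τ/t½) = (1/2)^(95/27) ≈ 0.0873.
C₀ = D/Vd = 921/35 ≈ 26.314 mg/L.
Before the 4th dose, 3 doses have been given. Superposition: Cmin = C₀·(f + f² + … + f^3).
≈ 26.314 × (0.0873 + 0.0076 + 0.0007) ≈ 26.314 × 0.0956 ≈ 2.516 mg/L.

2.5 mg/L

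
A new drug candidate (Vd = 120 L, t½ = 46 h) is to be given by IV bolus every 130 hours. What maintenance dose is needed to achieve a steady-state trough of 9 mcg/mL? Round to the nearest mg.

τ/t½ = 130/46 ≈ 2.8261, so f = (1/2)^(130/46) ≈ 0.141014.
Cmin,ss = (D/Vd)·f/(1−f), so D = Cmin,ss·Vd·(1−f)/f.
D = 9 × 120 × (1−f)/f ≈ 9 × 120 × 6.09149 ≈ 6578.81 mg.

6579 mg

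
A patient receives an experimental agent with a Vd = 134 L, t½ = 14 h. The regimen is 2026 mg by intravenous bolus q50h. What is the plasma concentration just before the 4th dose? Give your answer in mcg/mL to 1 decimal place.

f = (1/2)^(τ/t½) = (1/2)^(50/14) ≈ 0.0841.
C₀ = D/Vd = 2026/134 ≈ 15.119 mcg/mL.
Before the 4th dose, 3 doses have been given. Superposition: Cmin = C₀·(f + f² + … + f^3).
≈ 15.119 × (0.0841 + 0.0071 + 0.0006) ≈ 15.119 × 0.0918 ≈ 1.388 mcg/mL.

1.4 mcg/mL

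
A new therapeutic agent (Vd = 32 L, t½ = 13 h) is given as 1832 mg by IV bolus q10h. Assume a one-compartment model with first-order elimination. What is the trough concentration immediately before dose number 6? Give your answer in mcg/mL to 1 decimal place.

f = (1/2)^(τ/t½) = (1/2)^(10/13) ≈ 0.5867.
C₀ = D/Vd = 1832/32 ≈ 57.250 mcg/mL.
Before the 6th dose, 5 doses have been given. Superposition: Cmin = C₀·(f + f² + … + f^5).
≈ 57.250 × (0.5867 + 0.3442 + 0.2020 + 0.1185 + 0.0695) ≈ 57.250 × 1.3209 ≈ 75.622 mcg/mL.

75.6 mcg/mL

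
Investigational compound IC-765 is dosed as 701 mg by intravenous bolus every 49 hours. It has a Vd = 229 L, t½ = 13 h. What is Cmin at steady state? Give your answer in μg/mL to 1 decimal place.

k = ln2/t½ = ln2/13 ≈ 0.053319 h⁻¹; fraction remaining f = e^(−kτ) = e^(−0.053319×49) ≈ 0.0733.
Accumulation ratio R = 1/(1 − f) ≈ 1/0.9267 ≈ 1.0791.
Single-dose peak C₀ = D/Vd = 701/229 ≈ 3.061 μg/mL.
Steady-state peak Cmax,ss = C₀·R ≈ 3.061 × 1.0791 ≈ 3.303 μg/mL.
One interval later, Cmin,ss = Cmax,ss·e^(−kτ) ≈ 3.303 × 0.0733 ≈ 0.242 μg/mL.

0.2 μg/mL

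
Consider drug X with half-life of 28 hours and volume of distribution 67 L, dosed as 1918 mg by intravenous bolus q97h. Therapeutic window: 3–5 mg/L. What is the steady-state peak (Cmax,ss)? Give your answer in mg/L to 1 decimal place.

31.5 mg/L

Over one 97-h interval, 97/28 ≈ 3.4643 half-lives elapse, leaving f ≈ 0.0906 of each dose.
At steady state, accumulation factor R = 1/(1 − e^(−kτ)) ≈ 1.0996.
Each bolus raises the concentration by D/Vd = 1918/67 ≈ 28.627 mg/L.
Steady-state peak Cmax,ss = C₀·R ≈ 28.627 × 1.0996 ≈ 31.478 mg/L.
Peak 31.5 mg/L vs MTC 5 mg/L: exceeds toxic threshold.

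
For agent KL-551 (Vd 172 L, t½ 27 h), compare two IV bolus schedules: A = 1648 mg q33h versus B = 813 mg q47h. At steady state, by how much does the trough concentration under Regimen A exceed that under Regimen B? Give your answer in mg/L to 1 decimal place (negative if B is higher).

Regimen A: f = (1/2)^(33/27) ≈ 0.4286; Cmin,ss = (1648/172)·f/(1−f) ≈ 7.187 mg/L.
Regimen B: f = (1/2)^(47/27) ≈ 0.2992; Cmin,ss = (813/172)·f/(1−f) ≈ 2.018 mg/L.
Difference ≈ 7.187 − 2.018 ≈ 5.169 mg/L.

5.2 mg/L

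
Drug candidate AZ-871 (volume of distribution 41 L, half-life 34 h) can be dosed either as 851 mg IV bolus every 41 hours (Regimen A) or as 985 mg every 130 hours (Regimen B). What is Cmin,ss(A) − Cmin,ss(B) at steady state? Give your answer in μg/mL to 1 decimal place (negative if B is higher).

Regimen A: f = (1/2)^(41/34) ≈ 0.4335; Cmin,ss = (851/41)·f/(1−f) ≈ 15.883 μg/mL.
Regimen B: f = (1/2)^(130/34) ≈ 0.0706; Cmin,ss = (985/41)·f/(1−f) ≈ 1.825 μg/mL.
Difference ≈ 15.883 − 1.825 ≈ 14.058 μg/mL.

14.1 μg/mL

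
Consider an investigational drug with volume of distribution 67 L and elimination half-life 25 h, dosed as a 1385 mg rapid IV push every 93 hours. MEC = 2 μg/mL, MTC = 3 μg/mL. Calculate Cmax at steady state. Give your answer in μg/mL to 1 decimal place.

22.4 μg/mL

k = ln2/t½ = ln2/25 ≈ 0.027726 h⁻¹; fraction remaining f = e^(−kτ) = e^(−0.027726×93) ≈ 0.0759.
Accumulation ratio R = 1/(1 − f) ≈ 1/0.9241 ≈ 1.0821.
Each bolus raises the concentration by D/Vd = 1385/67 ≈ 20.672 μg/mL.
Steady-state peak Cmax,ss = C₀·R ≈ 20.672 × 1.0821 ≈ 22.369 μg/mL.
Peak 22.4 μg/mL vs MTC 3 μg/mL: exceeds toxic threshold.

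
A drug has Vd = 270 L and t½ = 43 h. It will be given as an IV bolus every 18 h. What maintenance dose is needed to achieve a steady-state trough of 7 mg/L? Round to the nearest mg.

τ/t½ = 18/43 ≈ 0.4186, so f = (1/2)^(18/43) ≈ 0.748148.
Cmin,ss = (D/Vd)·f/(1−f), so D = Cmin,ss·Vd·(1−f)/f.
D = 7 × 270 × (1−f)/f ≈ 7 × 270 × 0.33663 ≈ 636.23 mg.

636 mg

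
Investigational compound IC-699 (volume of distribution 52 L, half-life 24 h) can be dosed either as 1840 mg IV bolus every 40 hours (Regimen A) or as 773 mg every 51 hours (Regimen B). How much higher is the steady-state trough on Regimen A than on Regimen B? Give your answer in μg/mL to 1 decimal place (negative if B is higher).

11.8 μg/mL

Regimen A: f = (1/2)^(40/24) ≈ 0.3150; Cmin,ss = (1840/52)·f/(1−f) ≈ 16.272 μg/mL.
Regimen B: f = (1/2)^(51/24) ≈ 0.2293; Cmin,ss = (773/52)·f/(1−f) ≈ 4.423 μg/mL.
Difference ≈ 16.272 − 4.423 ≈ 11.849 μg/mL.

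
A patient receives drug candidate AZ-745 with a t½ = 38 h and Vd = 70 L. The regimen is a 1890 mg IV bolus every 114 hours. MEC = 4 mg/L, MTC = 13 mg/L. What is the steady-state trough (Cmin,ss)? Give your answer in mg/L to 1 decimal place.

The dosing interval is 3 half-lives, so f = 2^(−3) = 0.125.
At steady state, R = 1/(1 − 0.125) = 8/7.
Single-dose peak C₀ = D/Vd = 1890/70 = 27 mg/L.
Steady-state peak Cmax,ss = C₀·R = 27 × 8/7 ≈ 30.857 mg/L.
Steady-state trough Cmin,ss = Cmax,ss·f ≈ 30.857 × 0.125 ≈ 3.857 mg/L.
Trough 3.9 mg/L vs MEC 4 mg/L: subtherapeutic.

3.9 mg/L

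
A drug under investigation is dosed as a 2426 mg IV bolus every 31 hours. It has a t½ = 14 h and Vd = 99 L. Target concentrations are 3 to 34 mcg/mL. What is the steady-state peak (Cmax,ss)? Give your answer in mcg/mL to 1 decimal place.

k = ln2/t½ = ln2/14 ≈ 0.049511 h⁻¹; fraction remaining f = e^(−kτ) = e^(−0.049511×31) ≈ 0.2155.
Accumulation ratio R = 1/(1 − f) ≈ 1/0.7845 ≈ 1.2747.
Each bolus raises the concentration by D/Vd = 2426/99 ≈ 24.505 mcg/mL.
Cmax,ss = C₀/(1 − f) ≈ 24.505/0.7845 ≈ 31.236 mcg/mL.
Peak 31.2 mcg/mL vs MTC 34 mcg/mL: below toxic threshold.

31.2 mcg/mL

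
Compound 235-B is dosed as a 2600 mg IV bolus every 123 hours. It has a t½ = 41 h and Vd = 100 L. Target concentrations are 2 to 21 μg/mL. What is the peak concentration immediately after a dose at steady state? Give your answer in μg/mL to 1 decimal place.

29.7 μg/mL

τ = 123 h = 3 half-lives, so f = (1/2)^3 = 0.125.
Accumulation ratio R = 1/(1 − f) = 1/0.875 = 8/7.
Single-dose peak C₀ = D/Vd = 2600/100 = 26 μg/mL.
Steady-state peak Cmax,ss = C₀·R = 26 × 8/7 ≈ 29.714 μg/mL.
Peak 29.7 μg/mL vs MTC 21 μg/mL: exceeds toxic threshold.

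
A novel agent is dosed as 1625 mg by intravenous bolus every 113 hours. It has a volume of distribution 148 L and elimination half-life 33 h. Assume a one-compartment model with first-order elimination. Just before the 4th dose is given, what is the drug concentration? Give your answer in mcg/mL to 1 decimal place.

1.1 mcg/mL

f = (1/2)^(τ/t½) = (1/2)^(113/33) ≈ 0.0932.
C₀ = D/Vd = 1625/148 ≈ 10.980 mcg/mL.
Before the 4th dose, 3 doses have been given. Superposition: Cmin = C₀·(f + f² + … + f^3).
≈ 10.980 × (0.0932 + 0.0087 + 0.0008) ≈ 10.980 × 0.1027 ≈ 1.128 mcg/mL.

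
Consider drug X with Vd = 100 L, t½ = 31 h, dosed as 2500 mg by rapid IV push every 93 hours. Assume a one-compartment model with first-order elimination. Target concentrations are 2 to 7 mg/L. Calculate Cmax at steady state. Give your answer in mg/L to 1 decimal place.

28.6 mg/L

τ = 93 h = 3 half-lives, so f = (1/2)^3 = 0.125.
Accumulation ratio R = 1/(1 − f) = 1/0.875 = 8/7.
Single-dose peak C₀ = D/Vd = 2500/100 = 25 mg/L.
Steady-state peak Cmax,ss = C₀·R = 25 × 8/7 ≈ 28.571 mg/L.
Peak 28.6 mg/L vs MTC 7 mg/L: exceeds toxic threshold.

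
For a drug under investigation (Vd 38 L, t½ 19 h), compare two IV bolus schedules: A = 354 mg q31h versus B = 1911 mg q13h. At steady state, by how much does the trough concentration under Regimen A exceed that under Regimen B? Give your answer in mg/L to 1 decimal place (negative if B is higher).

-78.4 mg/L

Regimen A: f = (1/2)^(31/19) ≈ 0.3227; Cmin,ss = (354/38)·f/(1−f) ≈ 4.439 mg/L.
Regimen B: f = (1/2)^(13/19) ≈ 0.6223; Cmin,ss = (1911/38)·f/(1−f) ≈ 82.857 mg/L.
Difference ≈ 4.439 − 82.857 ≈ -78.418 mg/L.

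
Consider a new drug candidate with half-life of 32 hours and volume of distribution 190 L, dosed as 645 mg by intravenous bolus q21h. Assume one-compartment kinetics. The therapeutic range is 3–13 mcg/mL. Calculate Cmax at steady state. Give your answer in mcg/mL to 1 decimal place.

Over one 21-h interval, 21/32 ≈ 0.65625 half-lives elapse, leaving f ≈ 0.6345 of each dose.
At steady state, accumulation factor R = 1/(1 − e^(−kτ)) ≈ 2.7360.
Single-dose peak C₀ = D/Vd = 645/190 ≈ 3.395 mcg/mL.
Steady-state peak Cmax,ss = C₀·R ≈ 3.395 × 2.7360 ≈ 9.289 mcg/mL.
Peak 9.3 mcg/mL vs MTC 13 mcg/mL: below toxic threshold.

9.3 mcg/mL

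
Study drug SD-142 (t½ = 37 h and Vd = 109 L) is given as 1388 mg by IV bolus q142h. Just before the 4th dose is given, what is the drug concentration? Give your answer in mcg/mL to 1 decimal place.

f = (1/2)^(τ/t½) = (1/2)^(142/37) ≈ 0.0699.
C₀ = D/Vd = 1388/109 ≈ 12.734 mcg/mL.
Before the 4th dose, 3 doses have been given. Superposition: Cmin = C₀·(f + f² + … + f^3).
≈ 12.734 × (0.0699 + 0.0049 + 0.0003) ≈ 12.734 × 0.0751 ≈ 0.956 mcg/mL.

1.0 mcg/mL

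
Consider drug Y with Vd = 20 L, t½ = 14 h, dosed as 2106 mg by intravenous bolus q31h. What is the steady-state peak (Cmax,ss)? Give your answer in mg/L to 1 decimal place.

134.2 mg/L

k = ln2/t½ = ln2/14 ≈ 0.049511 h⁻¹; fraction remaining f = e^(−kτ) = e^(−0.049511×31) ≈ 0.2155.
Accumulation ratio R = 1/(1 − f) ≈ 1/0.7845 ≈ 1.2747.
Each bolus raises the concentration by D/Vd = 2106/20 ≈ 105.300 mg/L.
Steady-state peak Cmax,ss = C₀·R ≈ 105.300 × 1.2747 ≈ 134.226 mg/L.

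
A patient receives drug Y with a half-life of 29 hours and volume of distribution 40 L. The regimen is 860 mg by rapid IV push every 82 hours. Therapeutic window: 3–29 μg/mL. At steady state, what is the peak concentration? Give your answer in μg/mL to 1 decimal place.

25.0 μg/mL

Over one 82-h interval, 82/29 ≈ 2.8276 half-lives elapse, leaving f ≈ 0.1409 of each dose.
At steady state, accumulation factor R = 1/(1 − e^(−kτ)) ≈ 1.1640.
Each bolus raises the concentration by D/Vd = 860/40 ≈ 21.500 μg/mL.
Steady-state peak Cmax,ss = C₀·R ≈ 21.500 × 1.1640 ≈ 25.026 μg/mL.
Peak 25.0 μg/mL vs MTC 29 μg/mL: below toxic threshold.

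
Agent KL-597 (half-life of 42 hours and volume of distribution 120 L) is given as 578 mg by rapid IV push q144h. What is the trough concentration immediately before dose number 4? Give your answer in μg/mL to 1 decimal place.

f = (1/2)^(τ/t½) = (1/2)^(144/42) ≈ 0.0929.
C₀ = D/Vd = 578/120 ≈ 4.817 μg/mL.
Before the 4th dose, 3 doses have been given. Superposition: Cmin = C₀·(f + f² + … + f^3).
≈ 4.817 × (0.0929 + 0.0086 + 0.0008) ≈ 4.817 × 0.1023 ≈ 0.493 μg/mL.

0.5 μg/mL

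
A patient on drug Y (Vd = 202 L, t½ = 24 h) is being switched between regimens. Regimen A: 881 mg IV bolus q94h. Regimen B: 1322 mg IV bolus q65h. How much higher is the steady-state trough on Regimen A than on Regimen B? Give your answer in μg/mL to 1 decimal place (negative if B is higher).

Regimen A: f = (1/2)^(94/24) ≈ 0.0662; Cmin,ss = (881/202)·f/(1−f) ≈ 0.309 μg/mL.
Regimen B: f = (1/2)^(65/24) ≈ 0.1530; Cmin,ss = (1322/202)·f/(1−f) ≈ 1.182 μg/mL.
Difference ≈ 0.309 − 1.182 ≈ -0.873 μg/mL.

-0.9 μg/mL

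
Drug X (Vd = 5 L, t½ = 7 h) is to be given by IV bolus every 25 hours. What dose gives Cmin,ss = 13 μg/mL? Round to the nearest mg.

τ/t½ = 25/7 ≈ 3.5714, so f = (1/2)^(25/7) ≈ 0.084119.
Cmin,ss = (D/Vd)·f/(1−f), so D = Cmin,ss·Vd·(1−f)/f.
D = 13 × 5 × (1−f)/f ≈ 13 × 5 × 10.88792 ≈ 707.71 mg.

708 mg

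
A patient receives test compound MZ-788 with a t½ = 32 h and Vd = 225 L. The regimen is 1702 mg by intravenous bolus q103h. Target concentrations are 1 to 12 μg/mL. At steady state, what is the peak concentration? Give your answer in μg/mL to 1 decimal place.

8.5 μg/mL

τ/t½ = 103/32 ≈ 3.2188, so fraction remaining f = (1/2)^(103/32) ≈ 0.1074.
Accumulation ratio R = 1/(1 − f) ≈ 1/0.8926 ≈ 1.1203.
Each bolus raises the concentration by D/Vd = 1702/225 ≈ 7.564 μg/mL.
Steady-state peak Cmax,ss = C₀·R ≈ 7.564 × 1.1203 ≈ 8.474 μg/mL.
Peak 8.5 μg/mL vs MTC 12 μg/mL: below toxic threshold.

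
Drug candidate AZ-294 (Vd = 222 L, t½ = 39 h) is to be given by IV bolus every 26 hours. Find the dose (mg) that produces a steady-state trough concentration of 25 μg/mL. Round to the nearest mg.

3260 mg

τ/t½ = 26/39 ≈ 0.66667, so f = (1/2)^(26/39) ≈ 0.629961.
Cmin,ss = (D/Vd)·f/(1−f), so D = Cmin,ss·Vd·(1−f)/f.
D = 25 × 222 × (1−f)/f ≈ 25 × 222 × 0.58740 ≈ 3260.07 mg.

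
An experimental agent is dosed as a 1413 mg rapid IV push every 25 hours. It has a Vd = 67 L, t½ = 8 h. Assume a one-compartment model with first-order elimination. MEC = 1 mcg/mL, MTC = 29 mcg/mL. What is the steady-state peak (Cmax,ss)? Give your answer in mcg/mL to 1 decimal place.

k = ln2/t½ = ln2/8 ≈ 0.086643 h⁻¹; fraction remaining f = e^(−kτ) = e^(−0.086643×25) ≈ 0.1146.
At steady state, accumulation factor R = 1/(1 − e^(−kτ)) ≈ 1.1294.
Each bolus raises the concentration by D/Vd = 1413/67 ≈ 21.090 mcg/mL.
Steady-state peak Cmax,ss = C₀·R ≈ 21.090 × 1.1294 ≈ 23.819 mcg/mL.
Peak 23.8 mcg/mL vs MTC 29 mcg/mL: below toxic threshold.

23.8 mcg/mL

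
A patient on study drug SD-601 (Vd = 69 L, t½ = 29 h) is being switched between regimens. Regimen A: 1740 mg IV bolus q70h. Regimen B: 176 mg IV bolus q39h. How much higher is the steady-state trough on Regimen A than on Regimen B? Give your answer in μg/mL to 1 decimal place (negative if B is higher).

4.2 μg/mL

Regimen A: f = (1/2)^(70/29) ≈ 0.1877; Cmin,ss = (1740/69)·f/(1−f) ≈ 5.827 μg/mL.
Regimen B: f = (1/2)^(39/29) ≈ 0.3937; Cmin,ss = (176/69)·f/(1−f) ≈ 1.656 μg/mL.
Difference ≈ 5.827 − 1.656 ≈ 4.171 μg/mL.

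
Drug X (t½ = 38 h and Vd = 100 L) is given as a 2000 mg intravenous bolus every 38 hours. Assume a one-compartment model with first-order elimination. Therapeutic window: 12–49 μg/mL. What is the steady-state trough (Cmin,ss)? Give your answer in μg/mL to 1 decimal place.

The dosing interval is 1 half-life, so f = 2^(−1) = 0.5.
At steady state, R = 1/(1 − 0.5) = 2/1.
Single-dose peak C₀ = D/Vd = 2000/100 = 20 μg/mL.
Steady-state peak Cmax,ss = C₀·R = 20 × 2/1 ≈ 40.000 μg/mL.
Steady-state trough Cmin,ss = Cmax,ss·f ≈ 40.000 × 0.5 ≈ 20.000 μg/mL.
Trough 20.0 μg/mL vs MEC 12 μg/mL: adequate.

20.0 μg/mL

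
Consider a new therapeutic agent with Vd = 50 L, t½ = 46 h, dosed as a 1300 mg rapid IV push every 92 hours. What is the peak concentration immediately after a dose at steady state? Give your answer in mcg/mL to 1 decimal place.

τ = 92 h = 2 half-lives, so f = (1/2)^2 = 0.25.
At steady state, R = 1/(1 − 0.25) = 4/3.
Single-dose peak C₀ = D/Vd = 1300/50 = 26 mcg/mL.
Steady-state peak Cmax,ss = C₀·R = 26 × 4/3 ≈ 34.667 mcg/mL.

34.7 mcg/mL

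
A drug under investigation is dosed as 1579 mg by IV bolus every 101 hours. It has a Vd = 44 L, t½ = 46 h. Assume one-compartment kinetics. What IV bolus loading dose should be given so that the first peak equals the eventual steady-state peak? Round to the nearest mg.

f = (1/2)^(101/46) ≈ 0.218295; accumulation ratio R = 1/(1−f) ≈ 1.27925.
Loading dose to hit Cmax,ss on first dose: D_load = D_maint·R ≈ 1579 × 1.27925 ≈ 2019.94 mg.

2020 mg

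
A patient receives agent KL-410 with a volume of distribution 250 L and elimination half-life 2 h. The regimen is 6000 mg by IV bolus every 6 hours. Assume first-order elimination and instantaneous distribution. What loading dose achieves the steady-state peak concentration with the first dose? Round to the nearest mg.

f = (1/2)^(6/2) ≈ 0.125000; accumulation ratio R = 1/(1−f) ≈ 1.14286.
Loading dose to hit Cmax,ss on first dose: D_load = D_maint·R ≈ 6000 × 1.14286 ≈ 6857.16 mg.

6857 mg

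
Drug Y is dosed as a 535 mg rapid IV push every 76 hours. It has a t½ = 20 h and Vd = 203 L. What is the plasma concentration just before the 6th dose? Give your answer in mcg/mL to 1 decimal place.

f = (1/2)^(τ/t½) = (1/2)^(76/20) ≈ 0.0718.
C₀ = D/Vd = 535/203 ≈ 2.635 mcg/mL.
Before the 6th dose, 5 doses have been given. Superposition: Cmin = C₀·(f + f² + … + f^5).
≈ 2.635 × (0.0718 + 0.0052 + 0.0004 + 0.0000 + 0.0000) ≈ 2.635 × 0.0774 ≈ 0.204 mcg/mL.

0.2 mcg/mL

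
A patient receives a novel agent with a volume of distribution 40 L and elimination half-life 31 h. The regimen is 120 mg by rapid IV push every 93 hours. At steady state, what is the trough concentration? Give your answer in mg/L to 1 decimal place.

The dosing interval is 3 half-lives, so f = 2^(−3) = 0.125.
Accumulation ratio R = 1/(1 − f) = 1/0.875 = 8/7.
Single-dose peak C₀ = D/Vd = 120/40 = 3 mg/L.
Steady-state peak Cmax,ss = C₀·R = 3 × 8/7 ≈ 3.429 mg/L.
Steady-state trough Cmin,ss = Cmax,ss·f ≈ 3.429 × 0.125 ≈ 0.429 mg/L.

0.4 mg/L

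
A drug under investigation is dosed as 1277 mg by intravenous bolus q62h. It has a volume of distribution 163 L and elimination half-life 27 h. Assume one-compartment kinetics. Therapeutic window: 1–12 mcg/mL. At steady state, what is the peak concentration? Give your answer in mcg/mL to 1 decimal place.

9.8 mcg/mL

Over one 62-h interval, 62/27 ≈ 2.2963 half-lives elapse, leaving f ≈ 0.2036 of each dose.
Accumulation ratio R = 1/(1 − f) ≈ 1/0.7964 ≈ 1.2557.
Single-dose peak C₀ = D/Vd = 1277/163 ≈ 7.834 mcg/mL.
Steady-state peak Cmax,ss = C₀·R ≈ 7.834 × 1.2557 ≈ 9.837 mcg/mL.
Peak 9.8 mcg/mL vs MTC 12 mcg/mL: below toxic threshold.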